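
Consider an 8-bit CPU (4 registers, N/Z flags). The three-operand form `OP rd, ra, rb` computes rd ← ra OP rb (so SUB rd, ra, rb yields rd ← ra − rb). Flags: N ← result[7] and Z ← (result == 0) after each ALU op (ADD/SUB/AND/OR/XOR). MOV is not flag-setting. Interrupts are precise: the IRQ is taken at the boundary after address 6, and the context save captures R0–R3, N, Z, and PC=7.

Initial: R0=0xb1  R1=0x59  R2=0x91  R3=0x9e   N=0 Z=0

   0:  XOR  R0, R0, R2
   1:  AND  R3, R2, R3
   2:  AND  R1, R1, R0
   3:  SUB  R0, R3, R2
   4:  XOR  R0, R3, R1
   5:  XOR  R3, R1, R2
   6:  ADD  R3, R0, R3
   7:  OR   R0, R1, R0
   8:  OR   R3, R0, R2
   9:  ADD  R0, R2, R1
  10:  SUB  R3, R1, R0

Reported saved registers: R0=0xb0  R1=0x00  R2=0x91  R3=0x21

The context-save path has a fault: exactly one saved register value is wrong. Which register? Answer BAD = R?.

BAD = R0

after  0: R0=0x20 R1=0x59 R2=0x91 R3=0x9e  N=0 Z=0
after  1: R0=0x20 R1=0x59 R2=0x91 R3=0x90  N=1 Z=0
after  2: R0=0x20 R1=0x00 R2=0x91 R3=0x90  N=0 Z=1
after  3: R0=0xff R1=0x00 R2=0x91 R3=0x90  N=1 Z=0
after  4: R0=0x90 R1=0x00 R2=0x91 R3=0x90  N=1 Z=0
after  5: R0=0x90 R1=0x00 R2=0x91 R3=0x91  N=1 Z=0
after  6: R0=0x90 R1=0x00 R2=0x91 R3=0x21  N=0 Z=0
-- IRQ taken; context saved, return-PC = 7 --
mismatch: R0: reported 0xb0 vs actual 0x90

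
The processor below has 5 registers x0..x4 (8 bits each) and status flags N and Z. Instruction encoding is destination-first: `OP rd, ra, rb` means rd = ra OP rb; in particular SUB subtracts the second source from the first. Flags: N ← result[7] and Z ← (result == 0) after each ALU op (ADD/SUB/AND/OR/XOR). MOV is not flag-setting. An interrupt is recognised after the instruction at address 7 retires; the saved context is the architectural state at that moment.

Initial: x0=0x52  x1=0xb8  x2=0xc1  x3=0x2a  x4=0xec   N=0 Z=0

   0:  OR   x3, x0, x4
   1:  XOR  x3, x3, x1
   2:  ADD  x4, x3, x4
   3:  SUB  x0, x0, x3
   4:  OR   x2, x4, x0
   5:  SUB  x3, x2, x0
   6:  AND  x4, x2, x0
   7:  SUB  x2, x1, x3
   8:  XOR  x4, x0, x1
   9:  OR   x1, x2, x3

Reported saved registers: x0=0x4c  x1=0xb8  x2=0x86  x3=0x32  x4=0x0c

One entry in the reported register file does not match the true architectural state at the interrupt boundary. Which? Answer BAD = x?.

after  0: x0=0x52 x1=0xb8 x2=0xc1 x3=0xfe x4=0xec  N=1 Z=0
after  1: x0=0x52 x1=0xb8 x2=0xc1 x3=0x46 x4=0xec  N=0 Z=0
after  2: x0=0x52 x1=0xb8 x2=0xc1 x3=0x46 x4=0x32  N=0 Z=0
after  3: x0=0x0c x1=0xb8 x2=0xc1 x3=0x46 x4=0x32  N=0 Z=0
after  4: x0=0x0c x1=0xb8 x2=0x3e x3=0x46 x4=0x32  N=0 Z=0
after  5: x0=0x0c x1=0xb8 x2=0x3e x3=0x32 x4=0x32  N=0 Z=0
after  6: x0=0x0c x1=0xb8 x2=0x3e x3=0x32 x4=0x0c  N=0 Z=0
after  7: x0=0x0c x1=0xb8 x2=0x86 x3=0x32 x4=0x0c  N=1 Z=0
-- IRQ taken; context saved, return-PC = 8 --
mismatch: x0: reported 0x4c vs actual 0x0c

BAD = x0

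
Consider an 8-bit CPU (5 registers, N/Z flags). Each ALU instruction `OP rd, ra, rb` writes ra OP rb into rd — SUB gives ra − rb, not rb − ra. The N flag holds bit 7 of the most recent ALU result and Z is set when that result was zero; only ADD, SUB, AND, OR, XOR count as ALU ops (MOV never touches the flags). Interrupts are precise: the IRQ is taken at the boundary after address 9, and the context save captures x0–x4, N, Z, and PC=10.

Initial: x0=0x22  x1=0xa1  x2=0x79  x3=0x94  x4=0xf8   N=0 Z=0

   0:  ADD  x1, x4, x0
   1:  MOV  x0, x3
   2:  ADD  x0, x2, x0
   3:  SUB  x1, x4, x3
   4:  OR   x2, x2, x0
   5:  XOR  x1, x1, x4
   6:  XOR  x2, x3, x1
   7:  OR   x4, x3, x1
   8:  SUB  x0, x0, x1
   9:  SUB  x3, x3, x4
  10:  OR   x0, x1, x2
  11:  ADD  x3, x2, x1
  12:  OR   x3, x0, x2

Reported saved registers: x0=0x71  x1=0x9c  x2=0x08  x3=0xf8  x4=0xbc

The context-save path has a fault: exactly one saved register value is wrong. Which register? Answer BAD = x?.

BAD = x4

after  0: x0=0x22 x1=0x1a x2=0x79 x3=0x94 x4=0xf8  N=0 Z=0
after  1: x0=0x94 x1=0x1a x2=0x79 x3=0x94 x4=0xf8  N=0 Z=0
after  2: x0=0x0d x1=0x1a x2=0x79 x3=0x94 x4=0xf8  N=0 Z=0
after  3: x0=0x0d x1=0x64 x2=0x79 x3=0x94 x4=0xf8  N=0 Z=0
after  4: x0=0x0d x1=0x64 x2=0x7d x3=0x94 x4=0xf8  N=0 Z=0
after  5: x0=0x0d x1=0x9c x2=0x7d x3=0x94 x4=0xf8  N=1 Z=0
after  6: x0=0x0d x1=0x9c x2=0x08 x3=0x94 x4=0xf8  N=0 Z=0
after  7: x0=0x0d x1=0x9c x2=0x08 x3=0x94 x4=0x9c  N=1 Z=0
after  8: x0=0x71 x1=0x9c x2=0x08 x3=0x94 x4=0x9c  N=0 Z=0
after  9: x0=0x71 x1=0x9c x2=0x08 x3=0xf8 x4=0x9c  N=1 Z=0
-- IRQ taken; context saved, return-PC = 10 --
mismatch: x4: reported 0xbc vs actual 0x9c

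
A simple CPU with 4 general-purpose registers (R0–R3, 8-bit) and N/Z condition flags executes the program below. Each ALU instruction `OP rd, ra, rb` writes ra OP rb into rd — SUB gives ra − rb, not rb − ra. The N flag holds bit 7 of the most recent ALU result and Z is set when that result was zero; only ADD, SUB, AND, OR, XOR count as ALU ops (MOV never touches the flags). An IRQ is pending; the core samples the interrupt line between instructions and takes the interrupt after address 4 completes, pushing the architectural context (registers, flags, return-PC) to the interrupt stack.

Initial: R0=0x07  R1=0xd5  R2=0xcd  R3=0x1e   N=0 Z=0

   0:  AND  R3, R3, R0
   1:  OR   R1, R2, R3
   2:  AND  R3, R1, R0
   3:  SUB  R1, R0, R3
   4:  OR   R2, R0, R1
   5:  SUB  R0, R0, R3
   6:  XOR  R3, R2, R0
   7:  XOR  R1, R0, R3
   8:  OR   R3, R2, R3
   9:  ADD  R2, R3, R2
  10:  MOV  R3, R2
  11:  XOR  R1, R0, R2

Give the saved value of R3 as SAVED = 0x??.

after  0: R0=0x07 R1=0xd5 R2=0xcd R3=0x06  N=0 Z=0
after  1: R0=0x07 R1=0xcf R2=0xcd R3=0x06  N=1 Z=0
after  2: R0=0x07 R1=0xcf R2=0xcd R3=0x07  N=0 Z=0
after  3: R0=0x07 R1=0x00 R2=0xcd R3=0x07  N=0 Z=1
after  4: R0=0x07 R1=0x00 R2=0x07 R3=0x07  N=0 Z=0
-- IRQ taken; context saved, return-PC = 5 --

SAVED = 0x07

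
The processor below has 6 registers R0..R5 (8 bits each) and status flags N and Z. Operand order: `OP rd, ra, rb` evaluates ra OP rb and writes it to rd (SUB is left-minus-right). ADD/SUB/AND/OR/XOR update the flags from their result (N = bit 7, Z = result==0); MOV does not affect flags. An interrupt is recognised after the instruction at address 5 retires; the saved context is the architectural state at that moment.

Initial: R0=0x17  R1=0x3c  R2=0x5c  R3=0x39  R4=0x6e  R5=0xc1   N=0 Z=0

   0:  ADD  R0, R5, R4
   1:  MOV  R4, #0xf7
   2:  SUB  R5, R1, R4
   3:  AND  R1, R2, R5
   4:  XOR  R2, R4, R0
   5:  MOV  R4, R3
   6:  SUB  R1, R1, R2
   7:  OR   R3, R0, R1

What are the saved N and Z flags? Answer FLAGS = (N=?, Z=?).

FLAGS = (N=1, Z=0)

after  0: R0=0x2f R1=0x3c R2=0x5c R3=0x39 R4=0x6e R5=0xc1  N=0 Z=0
after  1: R0=0x2f R1=0x3c R2=0x5c R3=0x39 R4=0xf7 R5=0xc1  N=0 Z=0
after  2: R0=0x2f R1=0x3c R2=0x5c R3=0x39 R4=0xf7 R5=0x45  N=0 Z=0
after  3: R0=0x2f R1=0x44 R2=0x5c R3=0x39 R4=0xf7 R5=0x45  N=0 Z=0
after  4: R0=0x2f R1=0x44 R2=0xd8 R3=0x39 R4=0xf7 R5=0x45  N=1 Z=0
after  5: R0=0x2f R1=0x44 R2=0xd8 R3=0x39 R4=0x39 R5=0x45  N=1 Z=0
-- IRQ taken; context saved, return-PC = 6 --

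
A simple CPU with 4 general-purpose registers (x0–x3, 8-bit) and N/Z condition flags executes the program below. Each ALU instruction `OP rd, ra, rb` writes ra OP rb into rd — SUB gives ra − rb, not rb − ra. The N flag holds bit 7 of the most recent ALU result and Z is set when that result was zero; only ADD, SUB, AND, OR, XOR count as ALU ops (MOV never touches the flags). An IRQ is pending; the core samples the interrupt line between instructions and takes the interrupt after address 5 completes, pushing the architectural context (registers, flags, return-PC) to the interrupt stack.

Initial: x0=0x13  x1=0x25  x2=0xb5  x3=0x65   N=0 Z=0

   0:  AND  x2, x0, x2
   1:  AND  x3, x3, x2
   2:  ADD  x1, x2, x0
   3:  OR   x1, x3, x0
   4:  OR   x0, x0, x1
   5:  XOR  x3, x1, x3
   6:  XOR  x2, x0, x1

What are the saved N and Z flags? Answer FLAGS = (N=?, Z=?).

after  0: x0=0x13 x1=0x25 x2=0x11 x3=0x65  N=0 Z=0
after  1: x0=0x13 x1=0x25 x2=0x11 x3=0x01  N=0 Z=0
after  2: x0=0x13 x1=0x24 x2=0x11 x3=0x01  N=0 Z=0
after  3: x0=0x13 x1=0x13 x2=0x11 x3=0x01  N=0 Z=0
after  4: x0=0x13 x1=0x13 x2=0x11 x3=0x01  N=0 Z=0
after  5: x0=0x13 x1=0x13 x2=0x11 x3=0x12  N=0 Z=0
-- IRQ taken; context saved, return-PC = 6 --

FLAGS = (N=0, Z=0)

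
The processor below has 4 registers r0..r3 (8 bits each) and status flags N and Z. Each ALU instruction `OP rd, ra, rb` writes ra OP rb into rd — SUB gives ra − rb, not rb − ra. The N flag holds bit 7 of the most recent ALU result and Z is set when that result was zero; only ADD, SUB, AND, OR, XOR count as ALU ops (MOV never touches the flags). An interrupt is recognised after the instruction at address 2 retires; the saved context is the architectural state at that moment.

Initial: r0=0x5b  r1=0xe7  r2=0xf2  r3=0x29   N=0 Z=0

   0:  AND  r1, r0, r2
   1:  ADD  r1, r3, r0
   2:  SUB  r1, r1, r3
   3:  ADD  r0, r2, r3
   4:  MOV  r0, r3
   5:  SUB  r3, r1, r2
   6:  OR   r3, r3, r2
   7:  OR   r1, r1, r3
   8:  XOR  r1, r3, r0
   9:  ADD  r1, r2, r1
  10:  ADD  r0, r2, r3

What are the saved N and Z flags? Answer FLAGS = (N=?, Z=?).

after  0: r0=0x5b r1=0x52 r2=0xf2 r3=0x29  N=0 Z=0
after  1: r0=0x5b r1=0x84 r2=0xf2 r3=0x29  N=1 Z=0
after  2: r0=0x5b r1=0x5b r2=0xf2 r3=0x29  N=0 Z=0
-- IRQ taken; context saved, return-PC = 3 --

FLAGS = (N=0, Z=0)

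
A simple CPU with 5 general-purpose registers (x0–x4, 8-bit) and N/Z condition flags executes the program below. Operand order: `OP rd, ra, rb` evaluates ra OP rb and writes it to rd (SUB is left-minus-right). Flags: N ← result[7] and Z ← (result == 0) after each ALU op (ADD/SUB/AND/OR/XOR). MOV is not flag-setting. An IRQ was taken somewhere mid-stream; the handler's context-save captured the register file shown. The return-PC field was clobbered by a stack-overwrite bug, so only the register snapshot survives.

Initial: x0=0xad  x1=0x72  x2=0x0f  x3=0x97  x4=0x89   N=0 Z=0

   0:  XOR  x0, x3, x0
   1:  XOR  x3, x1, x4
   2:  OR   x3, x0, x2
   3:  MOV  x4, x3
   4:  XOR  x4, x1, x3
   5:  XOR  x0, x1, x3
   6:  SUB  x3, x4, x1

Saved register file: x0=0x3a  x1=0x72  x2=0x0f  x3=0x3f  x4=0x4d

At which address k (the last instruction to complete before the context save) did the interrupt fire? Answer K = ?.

K = 4

after  0: x0=0x3a x1=0x72 x2=0x0f x3=0x97 x4=0x89  N=0 Z=0
after  1: x0=0x3a x1=0x72 x2=0x0f x3=0xfb x4=0x89  N=1 Z=0
after  2: x0=0x3a x1=0x72 x2=0x0f x3=0x3f x4=0x89  N=0 Z=0
after  3: x0=0x3a x1=0x72 x2=0x0f x3=0x3f x4=0x3f  N=0 Z=0
after  4: x0=0x3a x1=0x72 x2=0x0f x3=0x3f x4=0x4d  N=0 Z=0
-- IRQ taken; context saved, return-PC = 5 --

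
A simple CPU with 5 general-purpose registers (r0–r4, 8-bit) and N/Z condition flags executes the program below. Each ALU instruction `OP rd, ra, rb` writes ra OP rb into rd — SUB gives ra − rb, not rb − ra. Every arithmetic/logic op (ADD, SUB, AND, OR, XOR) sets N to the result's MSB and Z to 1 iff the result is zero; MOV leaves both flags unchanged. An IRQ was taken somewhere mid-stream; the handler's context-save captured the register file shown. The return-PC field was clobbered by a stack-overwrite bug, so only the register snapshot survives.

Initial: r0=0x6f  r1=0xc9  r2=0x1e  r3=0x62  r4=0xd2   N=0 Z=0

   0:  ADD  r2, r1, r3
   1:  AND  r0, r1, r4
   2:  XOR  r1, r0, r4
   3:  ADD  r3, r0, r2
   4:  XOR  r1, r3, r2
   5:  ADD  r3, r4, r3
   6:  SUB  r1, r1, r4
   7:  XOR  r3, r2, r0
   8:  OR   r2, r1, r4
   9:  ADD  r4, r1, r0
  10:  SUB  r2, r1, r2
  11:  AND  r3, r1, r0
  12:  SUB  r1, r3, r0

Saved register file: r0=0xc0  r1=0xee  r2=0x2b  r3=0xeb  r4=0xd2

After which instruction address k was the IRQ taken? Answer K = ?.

K = 7

after  0: r0=0x6f r1=0xc9 r2=0x2b r3=0x62 r4=0xd2  N=0 Z=0
after  1: r0=0xc0 r1=0xc9 r2=0x2b r3=0x62 r4=0xd2  N=1 Z=0
after  2: r0=0xc0 r1=0x12 r2=0x2b r3=0x62 r4=0xd2  N=0 Z=0
after  3: r0=0xc0 r1=0x12 r2=0x2b r3=0xeb r4=0xd2  N=1 Z=0
after  4: r0=0xc0 r1=0xc0 r2=0x2b r3=0xeb r4=0xd2  N=1 Z=0
after  5: r0=0xc0 r1=0xc0 r2=0x2b r3=0xbd r4=0xd2  N=1 Z=0
after  6: r0=0xc0 r1=0xee r2=0x2b r3=0xbd r4=0xd2  N=1 Z=0
after  7: r0=0xc0 r1=0xee r2=0x2b r3=0xeb r4=0xd2  N=1 Z=0
-- IRQ taken; context saved, return-PC = 8 --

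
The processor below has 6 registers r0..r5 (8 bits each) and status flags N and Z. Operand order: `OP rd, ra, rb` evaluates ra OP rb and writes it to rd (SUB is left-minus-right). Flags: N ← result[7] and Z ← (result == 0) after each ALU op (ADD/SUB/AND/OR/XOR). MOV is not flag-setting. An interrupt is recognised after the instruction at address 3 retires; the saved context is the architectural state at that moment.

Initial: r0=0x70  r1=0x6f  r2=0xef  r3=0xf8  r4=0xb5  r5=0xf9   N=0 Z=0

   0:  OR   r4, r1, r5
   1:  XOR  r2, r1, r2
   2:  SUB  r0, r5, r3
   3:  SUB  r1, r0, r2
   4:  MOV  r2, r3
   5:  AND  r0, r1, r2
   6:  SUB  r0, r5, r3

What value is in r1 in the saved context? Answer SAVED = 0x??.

SAVED = 0x81

after  0: r0=0x70 r1=0x6f r2=0xef r3=0xf8 r4=0xff r5=0xf9  N=1 Z=0
after  1: r0=0x70 r1=0x6f r2=0x80 r3=0xf8 r4=0xff r5=0xf9  N=1 Z=0
after  2: r0=0x01 r1=0x6f r2=0x80 r3=0xf8 r4=0xff r5=0xf9  N=0 Z=0
after  3: r0=0x01 r1=0x81 r2=0x80 r3=0xf8 r4=0xff r5=0xf9  N=1 Z=0
-- IRQ taken; context saved, return-PC = 4 --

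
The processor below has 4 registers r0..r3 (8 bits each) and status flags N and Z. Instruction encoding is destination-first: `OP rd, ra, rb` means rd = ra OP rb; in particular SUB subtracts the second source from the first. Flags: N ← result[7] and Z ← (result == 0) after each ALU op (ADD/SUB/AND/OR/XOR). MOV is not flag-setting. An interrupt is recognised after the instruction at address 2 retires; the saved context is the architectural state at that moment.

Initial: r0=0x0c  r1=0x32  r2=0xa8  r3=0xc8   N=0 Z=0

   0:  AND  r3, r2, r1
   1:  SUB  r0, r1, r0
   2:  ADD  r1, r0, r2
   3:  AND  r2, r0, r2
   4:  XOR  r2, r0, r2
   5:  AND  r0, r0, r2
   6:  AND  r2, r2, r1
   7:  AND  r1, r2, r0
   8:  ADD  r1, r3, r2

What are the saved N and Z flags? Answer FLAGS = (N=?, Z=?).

FLAGS = (N=1, Z=0)

after  0: r0=0x0c r1=0x32 r2=0xa8 r3=0x20  N=0 Z=0
after  1: r0=0x26 r1=0x32 r2=0xa8 r3=0x20  N=0 Z=0
after  2: r0=0x26 r1=0xce r2=0xa8 r3=0x20  N=1 Z=0
-- IRQ taken; context saved, return-PC = 3 --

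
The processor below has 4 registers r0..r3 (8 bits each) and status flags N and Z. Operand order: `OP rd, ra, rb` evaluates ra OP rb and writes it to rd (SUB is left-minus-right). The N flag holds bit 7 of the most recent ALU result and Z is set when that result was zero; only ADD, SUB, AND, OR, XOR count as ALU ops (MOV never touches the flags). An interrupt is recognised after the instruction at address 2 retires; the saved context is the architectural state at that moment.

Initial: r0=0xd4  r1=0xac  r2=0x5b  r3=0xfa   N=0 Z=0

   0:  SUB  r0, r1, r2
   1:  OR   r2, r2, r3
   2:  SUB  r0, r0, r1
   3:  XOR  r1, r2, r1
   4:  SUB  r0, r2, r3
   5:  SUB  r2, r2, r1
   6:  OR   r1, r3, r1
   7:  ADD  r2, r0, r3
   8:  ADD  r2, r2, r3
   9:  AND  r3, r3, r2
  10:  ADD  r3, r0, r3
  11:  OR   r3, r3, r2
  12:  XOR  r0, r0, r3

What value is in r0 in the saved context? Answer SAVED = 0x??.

after  0: r0=0x51 r1=0xac r2=0x5b r3=0xfa  N=0 Z=0
after  1: r0=0x51 r1=0xac r2=0xfb r3=0xfa  N=1 Z=0
after  2: r0=0xa5 r1=0xac r2=0xfb r3=0xfa  N=1 Z=0
-- IRQ taken; context saved, return-PC = 3 --

SAVED = 0xa5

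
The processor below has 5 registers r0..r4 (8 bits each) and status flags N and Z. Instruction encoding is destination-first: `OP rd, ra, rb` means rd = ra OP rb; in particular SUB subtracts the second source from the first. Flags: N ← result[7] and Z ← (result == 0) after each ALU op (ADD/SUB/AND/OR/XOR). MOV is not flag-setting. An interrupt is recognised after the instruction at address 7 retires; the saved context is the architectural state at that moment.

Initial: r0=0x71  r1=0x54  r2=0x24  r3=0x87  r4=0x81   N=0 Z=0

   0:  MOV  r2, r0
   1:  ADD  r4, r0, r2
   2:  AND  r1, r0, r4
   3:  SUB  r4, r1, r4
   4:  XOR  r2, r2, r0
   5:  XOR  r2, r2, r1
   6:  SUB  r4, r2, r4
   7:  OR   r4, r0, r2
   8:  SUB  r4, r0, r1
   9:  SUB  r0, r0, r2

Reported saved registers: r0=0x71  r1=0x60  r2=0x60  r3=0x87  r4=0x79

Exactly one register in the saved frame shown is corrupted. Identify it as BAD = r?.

after  0: r0=0x71 r1=0x54 r2=0x71 r3=0x87 r4=0x81  N=0 Z=0
after  1: r0=0x71 r1=0x54 r2=0x71 r3=0x87 r4=0xe2  N=1 Z=0
after  2: r0=0x71 r1=0x60 r2=0x71 r3=0x87 r4=0xe2  N=0 Z=0
after  3: r0=0x71 r1=0x60 r2=0x71 r3=0x87 r4=0x7e  N=0 Z=0
after  4: r0=0x71 r1=0x60 r2=0x00 r3=0x87 r4=0x7e  N=0 Z=1
after  5: r0=0x71 r1=0x60 r2=0x60 r3=0x87 r4=0x7e  N=0 Z=0
after  6: r0=0x71 r1=0x60 r2=0x60 r3=0x87 r4=0xe2  N=1 Z=0
after  7: r0=0x71 r1=0x60 r2=0x60 r3=0x87 r4=0x71  N=0 Z=0
-- IRQ taken; context saved, return-PC = 8 --
mismatch: r4: reported 0x79 vs actual 0x71

BAD = r4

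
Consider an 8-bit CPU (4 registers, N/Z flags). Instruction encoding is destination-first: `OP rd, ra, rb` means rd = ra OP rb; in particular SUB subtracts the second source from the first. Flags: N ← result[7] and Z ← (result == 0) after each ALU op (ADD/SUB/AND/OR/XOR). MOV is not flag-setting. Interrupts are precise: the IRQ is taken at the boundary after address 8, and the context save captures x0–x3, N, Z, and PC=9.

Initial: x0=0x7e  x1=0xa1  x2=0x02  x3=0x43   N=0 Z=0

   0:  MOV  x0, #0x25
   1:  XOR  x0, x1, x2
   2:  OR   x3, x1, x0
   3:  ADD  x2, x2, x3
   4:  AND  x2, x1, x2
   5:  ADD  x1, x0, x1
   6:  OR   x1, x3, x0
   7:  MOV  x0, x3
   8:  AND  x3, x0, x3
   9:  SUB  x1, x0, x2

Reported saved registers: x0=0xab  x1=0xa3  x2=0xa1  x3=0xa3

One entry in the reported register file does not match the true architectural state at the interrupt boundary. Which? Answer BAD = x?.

BAD = x0

after  0: x0=0x25 x1=0xa1 x2=0x02 x3=0x43  N=0 Z=0
after  1: x0=0xa3 x1=0xa1 x2=0x02 x3=0x43  N=1 Z=0
after  2: x0=0xa3 x1=0xa1 x2=0x02 x3=0xa3  N=1 Z=0
after  3: x0=0xa3 x1=0xa1 x2=0xa5 x3=0xa3  N=1 Z=0
after  4: x0=0xa3 x1=0xa1 x2=0xa1 x3=0xa3  N=1 Z=0
after  5: x0=0xa3 x1=0x44 x2=0xa1 x3=0xa3  N=0 Z=0
after  6: x0=0xa3 x1=0xa3 x2=0xa1 x3=0xa3  N=1 Z=0
after  7: x0=0xa3 x1=0xa3 x2=0xa1 x3=0xa3  N=1 Z=0
after  8: x0=0xa3 x1=0xa3 x2=0xa1 x3=0xa3  N=1 Z=0
-- IRQ taken; context saved, return-PC = 9 --
mismatch: x0: reported 0xab vs actual 0xa3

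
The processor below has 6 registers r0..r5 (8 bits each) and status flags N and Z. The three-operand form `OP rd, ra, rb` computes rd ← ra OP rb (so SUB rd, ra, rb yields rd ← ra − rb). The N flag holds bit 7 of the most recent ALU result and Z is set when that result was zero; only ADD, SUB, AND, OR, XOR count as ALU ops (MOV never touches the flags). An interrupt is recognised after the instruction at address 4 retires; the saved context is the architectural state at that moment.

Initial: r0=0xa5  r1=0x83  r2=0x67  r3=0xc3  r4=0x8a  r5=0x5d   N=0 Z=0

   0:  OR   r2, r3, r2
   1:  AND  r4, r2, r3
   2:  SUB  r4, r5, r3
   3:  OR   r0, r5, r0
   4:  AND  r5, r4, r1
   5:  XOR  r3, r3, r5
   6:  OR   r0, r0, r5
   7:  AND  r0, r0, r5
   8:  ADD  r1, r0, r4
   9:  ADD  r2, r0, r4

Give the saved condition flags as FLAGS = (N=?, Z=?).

FLAGS = (N=1, Z=0)

after  0: r0=0xa5 r1=0x83 r2=0xe7 r3=0xc3 r4=0x8a r5=0x5d  N=1 Z=0
after  1: r0=0xa5 r1=0x83 r2=0xe7 r3=0xc3 r4=0xc3 r5=0x5d  N=1 Z=0
after  2: r0=0xa5 r1=0x83 r2=0xe7 r3=0xc3 r4=0x9a r5=0x5d  N=1 Z=0
after  3: r0=0xfd r1=0x83 r2=0xe7 r3=0xc3 r4=0x9a r5=0x5d  N=1 Z=0
after  4: r0=0xfd r1=0x83 r2=0xe7 r3=0xc3 r4=0x9a r5=0x82  N=1 Z=0
-- IRQ taken; context saved, return-PC = 5 --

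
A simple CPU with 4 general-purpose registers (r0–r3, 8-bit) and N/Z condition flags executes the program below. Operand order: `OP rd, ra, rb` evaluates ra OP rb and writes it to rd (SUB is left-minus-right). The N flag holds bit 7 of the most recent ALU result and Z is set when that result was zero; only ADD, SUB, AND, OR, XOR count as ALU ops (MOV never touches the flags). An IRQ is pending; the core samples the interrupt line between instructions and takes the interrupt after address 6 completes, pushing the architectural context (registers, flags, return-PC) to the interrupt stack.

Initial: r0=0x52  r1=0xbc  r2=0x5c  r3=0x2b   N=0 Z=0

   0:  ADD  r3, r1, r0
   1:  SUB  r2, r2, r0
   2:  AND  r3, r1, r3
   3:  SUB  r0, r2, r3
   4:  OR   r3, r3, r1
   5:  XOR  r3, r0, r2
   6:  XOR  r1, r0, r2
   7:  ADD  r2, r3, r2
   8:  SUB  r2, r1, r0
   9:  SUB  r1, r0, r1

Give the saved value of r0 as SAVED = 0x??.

SAVED = 0xfe

after  0: r0=0x52 r1=0xbc r2=0x5c r3=0x0e  N=0 Z=0
after  1: r0=0x52 r1=0xbc r2=0x0a r3=0x0e  N=0 Z=0
after  2: r0=0x52 r1=0xbc r2=0x0a r3=0x0c  N=0 Z=0
after  3: r0=0xfe r1=0xbc r2=0x0a r3=0x0c  N=1 Z=0
after  4: r0=0xfe r1=0xbc r2=0x0a r3=0xbc  N=1 Z=0
after  5: r0=0xfe r1=0xbc r2=0x0a r3=0xf4  N=1 Z=0
after  6: r0=0xfe r1=0xf4 r2=0x0a r3=0xf4  N=1 Z=0
-- IRQ taken; context saved, return-PC = 7 --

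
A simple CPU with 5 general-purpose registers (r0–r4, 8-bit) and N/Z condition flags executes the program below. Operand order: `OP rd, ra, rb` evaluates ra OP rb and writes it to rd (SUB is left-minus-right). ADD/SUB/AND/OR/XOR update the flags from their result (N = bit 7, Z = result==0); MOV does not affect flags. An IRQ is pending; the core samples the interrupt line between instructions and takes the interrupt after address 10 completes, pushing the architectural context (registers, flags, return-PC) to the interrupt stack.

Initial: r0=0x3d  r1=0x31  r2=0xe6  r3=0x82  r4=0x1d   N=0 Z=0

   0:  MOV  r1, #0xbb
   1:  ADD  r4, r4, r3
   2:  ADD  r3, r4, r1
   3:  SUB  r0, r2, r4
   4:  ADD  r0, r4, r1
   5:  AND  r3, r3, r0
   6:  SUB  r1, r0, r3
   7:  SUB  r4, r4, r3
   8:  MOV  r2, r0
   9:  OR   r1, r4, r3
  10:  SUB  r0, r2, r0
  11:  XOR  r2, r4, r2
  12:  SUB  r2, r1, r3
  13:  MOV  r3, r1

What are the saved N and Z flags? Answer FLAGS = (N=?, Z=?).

FLAGS = (N=0, Z=1)

after  0: r0=0x3d r1=0xbb r2=0xe6 r3=0x82 r4=0x1d  N=0 Z=0
after  1: r0=0x3d r1=0xbb r2=0xe6 r3=0x82 r4=0x9f  N=1 Z=0
after  2: r0=0x3d r1=0xbb r2=0xe6 r3=0x5a r4=0x9f  N=0 Z=0
after  3: r0=0x47 r1=0xbb r2=0xe6 r3=0x5a r4=0x9f  N=0 Z=0
after  4: r0=0x5a r1=0xbb r2=0xe6 r3=0x5a r4=0x9f  N=0 Z=0
after  5: r0=0x5a r1=0xbb r2=0xe6 r3=0x5a r4=0x9f  N=0 Z=0
after  6: r0=0x5a r1=0x00 r2=0xe6 r3=0x5a r4=0x9f  N=0 Z=1
after  7: r0=0x5a r1=0x00 r2=0xe6 r3=0x5a r4=0x45  N=0 Z=0
after  8: r0=0x5a r1=0x00 r2=0x5a r3=0x5a r4=0x45  N=0 Z=0
after  9: r0=0x5a r1=0x5f r2=0x5a r3=0x5a r4=0x45  N=0 Z=0
after 10: r0=0x00 r1=0x5f r2=0x5a r3=0x5a r4=0x45  N=0 Z=1
-- IRQ taken; context saved, return-PC = 11 --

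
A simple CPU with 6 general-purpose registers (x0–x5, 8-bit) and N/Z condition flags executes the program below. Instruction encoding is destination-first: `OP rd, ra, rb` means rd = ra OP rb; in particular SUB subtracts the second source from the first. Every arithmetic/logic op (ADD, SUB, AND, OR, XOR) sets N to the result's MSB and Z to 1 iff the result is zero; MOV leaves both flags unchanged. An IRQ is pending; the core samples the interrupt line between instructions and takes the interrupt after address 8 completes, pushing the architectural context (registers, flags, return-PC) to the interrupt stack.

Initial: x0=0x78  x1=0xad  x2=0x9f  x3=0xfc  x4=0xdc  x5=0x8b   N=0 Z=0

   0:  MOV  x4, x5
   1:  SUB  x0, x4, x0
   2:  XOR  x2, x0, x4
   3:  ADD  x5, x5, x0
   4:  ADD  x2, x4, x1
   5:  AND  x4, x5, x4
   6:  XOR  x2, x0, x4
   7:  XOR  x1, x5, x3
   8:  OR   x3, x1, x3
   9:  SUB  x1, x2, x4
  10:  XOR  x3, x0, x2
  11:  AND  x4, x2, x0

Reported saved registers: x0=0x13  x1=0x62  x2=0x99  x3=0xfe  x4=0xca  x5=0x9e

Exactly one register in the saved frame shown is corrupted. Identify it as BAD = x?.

after  0: x0=0x78 x1=0xad x2=0x9f x3=0xfc x4=0x8b x5=0x8b  N=0 Z=0
after  1: x0=0x13 x1=0xad x2=0x9f x3=0xfc x4=0x8b x5=0x8b  N=0 Z=0
after  2: x0=0x13 x1=0xad x2=0x98 x3=0xfc x4=0x8b x5=0x8b  N=1 Z=0
after  3: x0=0x13 x1=0xad x2=0x98 x3=0xfc x4=0x8b x5=0x9e  N=1 Z=0
after  4: x0=0x13 x1=0xad x2=0x38 x3=0xfc x4=0x8b x5=0x9e  N=0 Z=0
after  5: x0=0x13 x1=0xad x2=0x38 x3=0xfc x4=0x8a x5=0x9e  N=1 Z=0
after  6: x0=0x13 x1=0xad x2=0x99 x3=0xfc x4=0x8a x5=0x9e  N=1 Z=0
after  7: x0=0x13 x1=0x62 x2=0x99 x3=0xfc x4=0x8a x5=0x9e  N=0 Z=0
after  8: x0=0x13 x1=0x62 x2=0x99 x3=0xfe x4=0x8a x5=0x9e  N=1 Z=0
-- IRQ taken; context saved, return-PC = 9 --
mismatch: x4: reported 0xca vs actual 0x8a

BAD = x4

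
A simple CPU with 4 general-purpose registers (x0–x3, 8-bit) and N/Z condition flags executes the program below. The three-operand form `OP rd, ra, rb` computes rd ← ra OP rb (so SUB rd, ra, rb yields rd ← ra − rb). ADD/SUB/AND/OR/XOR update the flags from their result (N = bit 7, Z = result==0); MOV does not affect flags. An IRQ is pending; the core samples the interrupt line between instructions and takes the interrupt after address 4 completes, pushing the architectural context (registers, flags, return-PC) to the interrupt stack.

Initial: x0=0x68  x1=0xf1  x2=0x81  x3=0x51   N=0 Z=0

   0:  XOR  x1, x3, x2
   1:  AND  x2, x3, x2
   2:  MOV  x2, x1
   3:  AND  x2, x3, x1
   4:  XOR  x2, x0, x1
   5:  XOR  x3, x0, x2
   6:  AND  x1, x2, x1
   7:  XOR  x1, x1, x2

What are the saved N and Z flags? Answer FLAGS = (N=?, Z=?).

after  0: x0=0x68 x1=0xd0 x2=0x81 x3=0x51  N=1 Z=0
after  1: x0=0x68 x1=0xd0 x2=0x01 x3=0x51  N=0 Z=0
after  2: x0=0x68 x1=0xd0 x2=0xd0 x3=0x51  N=0 Z=0
after  3: x0=0x68 x1=0xd0 x2=0x50 x3=0x51  N=0 Z=0
after  4: x0=0x68 x1=0xd0 x2=0xb8 x3=0x51  N=1 Z=0
-- IRQ taken; context saved, return-PC = 5 --

FLAGS = (N=1, Z=0)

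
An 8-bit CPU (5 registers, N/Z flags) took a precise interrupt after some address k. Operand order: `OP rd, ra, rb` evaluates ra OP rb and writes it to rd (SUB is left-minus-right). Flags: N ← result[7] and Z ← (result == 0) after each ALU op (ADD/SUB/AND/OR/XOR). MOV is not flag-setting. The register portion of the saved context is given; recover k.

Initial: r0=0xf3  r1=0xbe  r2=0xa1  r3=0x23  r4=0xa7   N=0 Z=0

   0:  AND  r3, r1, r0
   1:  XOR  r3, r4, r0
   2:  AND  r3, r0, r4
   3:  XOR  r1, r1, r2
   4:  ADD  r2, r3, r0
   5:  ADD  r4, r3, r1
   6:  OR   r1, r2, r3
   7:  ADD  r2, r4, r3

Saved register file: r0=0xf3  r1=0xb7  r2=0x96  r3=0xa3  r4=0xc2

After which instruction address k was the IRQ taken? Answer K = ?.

K = 6

after  0: r0=0xf3 r1=0xbe r2=0xa1 r3=0xb2 r4=0xa7  N=1 Z=0
after  1: r0=0xf3 r1=0xbe r2=0xa1 r3=0x54 r4=0xa7  N=0 Z=0
after  2: r0=0xf3 r1=0xbe r2=0xa1 r3=0xa3 r4=0xa7  N=1 Z=0
after  3: r0=0xf3 r1=0x1f r2=0xa1 r3=0xa3 r4=0xa7  N=0 Z=0
after  4: r0=0xf3 r1=0x1f r2=0x96 r3=0xa3 r4=0xa7  N=1 Z=0
after  5: r0=0xf3 r1=0x1f r2=0x96 r3=0xa3 r4=0xc2  N=1 Z=0
after  6: r0=0xf3 r1=0xb7 r2=0x96 r3=0xa3 r4=0xc2  N=1 Z=0
-- IRQ taken; context saved, return-PC = 7 --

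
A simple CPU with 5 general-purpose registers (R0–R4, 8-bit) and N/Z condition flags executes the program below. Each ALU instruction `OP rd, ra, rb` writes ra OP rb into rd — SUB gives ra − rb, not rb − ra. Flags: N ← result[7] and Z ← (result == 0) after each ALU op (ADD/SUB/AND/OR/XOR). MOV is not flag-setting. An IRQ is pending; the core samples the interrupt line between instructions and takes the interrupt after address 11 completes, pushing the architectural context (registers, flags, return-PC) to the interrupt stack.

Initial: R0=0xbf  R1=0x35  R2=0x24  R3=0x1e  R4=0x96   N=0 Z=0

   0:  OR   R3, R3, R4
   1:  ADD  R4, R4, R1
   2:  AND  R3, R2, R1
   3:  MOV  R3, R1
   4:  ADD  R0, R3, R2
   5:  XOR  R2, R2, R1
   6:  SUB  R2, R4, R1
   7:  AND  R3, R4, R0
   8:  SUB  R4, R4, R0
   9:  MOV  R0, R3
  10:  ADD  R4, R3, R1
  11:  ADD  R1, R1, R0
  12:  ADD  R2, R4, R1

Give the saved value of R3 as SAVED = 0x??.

after  0: R0=0xbf R1=0x35 R2=0x24 R3=0x9e R4=0x96  N=1 Z=0
after  1: R0=0xbf R1=0x35 R2=0x24 R3=0x9e R4=0xcb  N=1 Z=0
after  2: R0=0xbf R1=0x35 R2=0x24 R3=0x24 R4=0xcb  N=0 Z=0
after  3: R0=0xbf R1=0x35 R2=0x24 R3=0x35 R4=0xcb  N=0 Z=0
after  4: R0=0x59 R1=0x35 R2=0x24 R3=0x35 R4=0xcb  N=0 Z=0
after  5: R0=0x59 R1=0x35 R2=0x11 R3=0x35 R4=0xcb  N=0 Z=0
after  6: R0=0x59 R1=0x35 R2=0x96 R3=0x35 R4=0xcb  N=1 Z=0
after  7: R0=0x59 R1=0x35 R2=0x96 R3=0x49 R4=0xcb  N=0 Z=0
after  8: R0=0x59 R1=0x35 R2=0x96 R3=0x49 R4=0x72  N=0 Z=0
after  9: R0=0x49 R1=0x35 R2=0x96 R3=0x49 R4=0x72  N=0 Z=0
after 10: R0=0x49 R1=0x35 R2=0x96 R3=0x49 R4=0x7e  N=0 Z=0
after 11: R0=0x49 R1=0x7e R2=0x96 R3=0x49 R4=0x7e  N=0 Z=0
-- IRQ taken; context saved, return-PC = 12 --

SAVED = 0x49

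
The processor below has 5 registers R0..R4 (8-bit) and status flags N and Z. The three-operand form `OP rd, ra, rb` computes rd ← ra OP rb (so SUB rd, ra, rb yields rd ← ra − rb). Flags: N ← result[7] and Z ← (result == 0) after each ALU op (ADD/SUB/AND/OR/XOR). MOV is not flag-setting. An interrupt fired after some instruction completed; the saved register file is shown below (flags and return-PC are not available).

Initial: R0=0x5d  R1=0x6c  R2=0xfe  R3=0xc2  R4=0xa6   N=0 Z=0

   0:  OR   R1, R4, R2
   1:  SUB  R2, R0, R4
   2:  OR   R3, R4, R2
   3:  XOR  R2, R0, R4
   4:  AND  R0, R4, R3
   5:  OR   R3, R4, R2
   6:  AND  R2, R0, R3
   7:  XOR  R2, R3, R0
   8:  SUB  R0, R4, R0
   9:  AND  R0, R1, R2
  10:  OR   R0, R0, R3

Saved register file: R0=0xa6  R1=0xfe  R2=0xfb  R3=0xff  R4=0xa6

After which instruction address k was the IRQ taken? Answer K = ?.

K = 5

after  0: R0=0x5d R1=0xfe R2=0xfe R3=0xc2 R4=0xa6  N=1 Z=0
after  1: R0=0x5d R1=0xfe R2=0xb7 R3=0xc2 R4=0xa6  N=1 Z=0
after  2: R0=0x5d R1=0xfe R2=0xb7 R3=0xb7 R4=0xa6  N=1 Z=0
after  3: R0=0x5d R1=0xfe R2=0xfb R3=0xb7 R4=0xa6  N=1 Z=0
after  4: R0=0xa6 R1=0xfe R2=0xfb R3=0xb7 R4=0xa6  N=1 Z=0
after  5: R0=0xa6 R1=0xfe R2=0xfb R3=0xff R4=0xa6  N=1 Z=0
-- IRQ taken; context saved, return-PC = 6 --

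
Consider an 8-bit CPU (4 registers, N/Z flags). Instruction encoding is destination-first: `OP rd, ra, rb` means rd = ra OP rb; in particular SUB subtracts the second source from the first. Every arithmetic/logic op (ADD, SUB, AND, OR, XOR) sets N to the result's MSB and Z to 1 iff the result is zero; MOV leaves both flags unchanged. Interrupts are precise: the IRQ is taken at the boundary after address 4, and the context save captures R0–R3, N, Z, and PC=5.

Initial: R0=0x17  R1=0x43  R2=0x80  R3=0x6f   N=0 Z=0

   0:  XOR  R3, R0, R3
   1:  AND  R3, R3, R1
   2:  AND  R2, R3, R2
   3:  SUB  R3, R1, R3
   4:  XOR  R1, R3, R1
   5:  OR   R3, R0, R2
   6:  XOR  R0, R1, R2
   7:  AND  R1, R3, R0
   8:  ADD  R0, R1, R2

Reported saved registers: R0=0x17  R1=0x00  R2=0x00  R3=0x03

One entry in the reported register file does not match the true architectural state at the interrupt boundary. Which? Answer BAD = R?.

after  0: R0=0x17 R1=0x43 R2=0x80 R3=0x78  N=0 Z=0
after  1: R0=0x17 R1=0x43 R2=0x80 R3=0x40  N=0 Z=0
after  2: R0=0x17 R1=0x43 R2=0x00 R3=0x40  N=0 Z=1
after  3: R0=0x17 R1=0x43 R2=0x00 R3=0x03  N=0 Z=0
after  4: R0=0x17 R1=0x40 R2=0x00 R3=0x03  N=0 Z=0
-- IRQ taken; context saved, return-PC = 5 --
mismatch: R1: reported 0x00 vs actual 0x40

BAD = R1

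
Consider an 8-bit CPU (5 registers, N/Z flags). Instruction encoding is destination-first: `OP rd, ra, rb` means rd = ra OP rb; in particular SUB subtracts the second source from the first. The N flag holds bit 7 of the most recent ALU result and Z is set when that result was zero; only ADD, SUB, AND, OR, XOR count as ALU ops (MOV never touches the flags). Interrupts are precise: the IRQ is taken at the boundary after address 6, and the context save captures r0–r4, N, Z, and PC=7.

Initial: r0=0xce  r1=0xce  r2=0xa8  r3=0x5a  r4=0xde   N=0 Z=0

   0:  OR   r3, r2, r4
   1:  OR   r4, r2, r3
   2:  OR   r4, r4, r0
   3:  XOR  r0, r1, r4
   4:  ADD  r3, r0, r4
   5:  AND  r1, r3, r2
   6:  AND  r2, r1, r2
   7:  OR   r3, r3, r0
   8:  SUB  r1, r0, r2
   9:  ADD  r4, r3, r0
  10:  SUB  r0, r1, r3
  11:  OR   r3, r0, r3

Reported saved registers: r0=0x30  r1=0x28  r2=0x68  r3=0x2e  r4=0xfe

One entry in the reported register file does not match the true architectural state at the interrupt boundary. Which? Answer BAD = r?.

after  0: r0=0xce r1=0xce r2=0xa8 r3=0xfe r4=0xde  N=1 Z=0
after  1: r0=0xce r1=0xce r2=0xa8 r3=0xfe r4=0xfe  N=1 Z=0
after  2: r0=0xce r1=0xce r2=0xa8 r3=0xfe r4=0xfe  N=1 Z=0
after  3: r0=0x30 r1=0xce r2=0xa8 r3=0xfe r4=0xfe  N=0 Z=0
after  4: r0=0x30 r1=0xce r2=0xa8 r3=0x2e r4=0xfe  N=0 Z=0
after  5: r0=0x30 r1=0x28 r2=0xa8 r3=0x2e r4=0xfe  N=0 Z=0
after  6: r0=0x30 r1=0x28 r2=0x28 r3=0x2e r4=0xfe  N=0 Z=0
-- IRQ taken; context saved, return-PC = 7 --
mismatch: r2: reported 0x68 vs actual 0x28

BAD = r2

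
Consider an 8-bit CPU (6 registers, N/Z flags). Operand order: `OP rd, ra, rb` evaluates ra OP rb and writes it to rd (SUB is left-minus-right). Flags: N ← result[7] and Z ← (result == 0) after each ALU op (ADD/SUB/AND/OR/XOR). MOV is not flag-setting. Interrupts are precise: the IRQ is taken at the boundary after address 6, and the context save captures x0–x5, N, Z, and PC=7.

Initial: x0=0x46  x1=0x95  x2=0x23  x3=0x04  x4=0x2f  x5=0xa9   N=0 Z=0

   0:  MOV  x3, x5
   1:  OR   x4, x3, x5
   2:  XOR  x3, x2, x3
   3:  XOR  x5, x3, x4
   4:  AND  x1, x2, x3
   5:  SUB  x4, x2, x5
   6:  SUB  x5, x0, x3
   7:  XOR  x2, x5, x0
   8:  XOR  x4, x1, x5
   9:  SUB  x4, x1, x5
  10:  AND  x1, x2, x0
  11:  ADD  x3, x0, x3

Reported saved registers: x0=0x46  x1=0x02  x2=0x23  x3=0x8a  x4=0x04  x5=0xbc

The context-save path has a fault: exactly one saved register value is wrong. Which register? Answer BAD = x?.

BAD = x4

after  0: x0=0x46 x1=0x95 x2=0x23 x3=0xa9 x4=0x2f x5=0xa9  N=0 Z=0
after  1: x0=0x46 x1=0x95 x2=0x23 x3=0xa9 x4=0xa9 x5=0xa9  N=1 Z=0
after  2: x0=0x46 x1=0x95 x2=0x23 x3=0x8a x4=0xa9 x5=0xa9  N=1 Z=0
after  3: x0=0x46 x1=0x95 x2=0x23 x3=0x8a x4=0xa9 x5=0x23  N=0 Z=0
after  4: x0=0x46 x1=0x02 x2=0x23 x3=0x8a x4=0xa9 x5=0x23  N=0 Z=0
after  5: x0=0x46 x1=0x02 x2=0x23 x3=0x8a x4=0x00 x5=0x23  N=0 Z=1
after  6: x0=0x46 x1=0x02 x2=0x23 x3=0x8a x4=0x00 x5=0xbc  N=1 Z=0
-- IRQ taken; context saved, return-PC = 7 --
mismatch: x4: reported 0x04 vs actual 0x00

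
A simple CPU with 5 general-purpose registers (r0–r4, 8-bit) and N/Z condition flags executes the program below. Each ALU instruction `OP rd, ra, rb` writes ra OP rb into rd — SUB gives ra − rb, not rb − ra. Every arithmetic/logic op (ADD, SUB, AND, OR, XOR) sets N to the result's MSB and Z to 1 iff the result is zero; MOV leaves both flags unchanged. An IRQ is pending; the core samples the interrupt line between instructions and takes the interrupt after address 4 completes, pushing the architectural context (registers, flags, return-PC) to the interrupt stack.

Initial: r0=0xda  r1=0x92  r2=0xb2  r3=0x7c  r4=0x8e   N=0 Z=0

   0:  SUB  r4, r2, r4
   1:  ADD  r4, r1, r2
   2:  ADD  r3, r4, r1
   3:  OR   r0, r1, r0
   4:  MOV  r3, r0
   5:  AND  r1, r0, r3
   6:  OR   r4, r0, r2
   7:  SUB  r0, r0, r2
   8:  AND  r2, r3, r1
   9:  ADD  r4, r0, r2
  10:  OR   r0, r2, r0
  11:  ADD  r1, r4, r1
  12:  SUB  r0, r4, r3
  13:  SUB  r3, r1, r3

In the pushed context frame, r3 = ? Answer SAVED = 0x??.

SAVED = 0xda

after  0: r0=0xda r1=0x92 r2=0xb2 r3=0x7c r4=0x24  N=0 Z=0
after  1: r0=0xda r1=0x92 r2=0xb2 r3=0x7c r4=0x44  N=0 Z=0
after  2: r0=0xda r1=0x92 r2=0xb2 r3=0xd6 r4=0x44  N=1 Z=0
after  3: r0=0xda r1=0x92 r2=0xb2 r3=0xd6 r4=0x44  N=1 Z=0
after  4: r0=0xda r1=0x92 r2=0xb2 r3=0xda r4=0x44  N=1 Z=0
-- IRQ taken; context saved, return-PC = 5 --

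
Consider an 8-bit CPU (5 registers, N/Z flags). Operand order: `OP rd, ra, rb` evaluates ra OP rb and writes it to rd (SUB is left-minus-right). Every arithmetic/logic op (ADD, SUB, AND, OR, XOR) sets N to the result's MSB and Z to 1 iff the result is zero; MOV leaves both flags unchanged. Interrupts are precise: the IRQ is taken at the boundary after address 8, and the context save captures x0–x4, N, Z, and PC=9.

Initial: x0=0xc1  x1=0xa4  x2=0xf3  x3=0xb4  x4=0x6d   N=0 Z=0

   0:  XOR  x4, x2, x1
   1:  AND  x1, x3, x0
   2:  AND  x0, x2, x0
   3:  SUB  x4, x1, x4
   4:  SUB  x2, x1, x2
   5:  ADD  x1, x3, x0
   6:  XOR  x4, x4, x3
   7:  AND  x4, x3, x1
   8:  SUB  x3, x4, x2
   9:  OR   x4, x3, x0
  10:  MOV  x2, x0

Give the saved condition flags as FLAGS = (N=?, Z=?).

FLAGS = (N=1, Z=0)

after  0: x0=0xc1 x1=0xa4 x2=0xf3 x3=0xb4 x4=0x57  N=0 Z=0
after  1: x0=0xc1 x1=0x80 x2=0xf3 x3=0xb4 x4=0x57  N=1 Z=0
after  2: x0=0xc1 x1=0x80 x2=0xf3 x3=0xb4 x4=0x57  N=1 Z=0
after  3: x0=0xc1 x1=0x80 x2=0xf3 x3=0xb4 x4=0x29  N=0 Z=0
after  4: x0=0xc1 x1=0x80 x2=0x8d x3=0xb4 x4=0x29  N=1 Z=0
after  5: x0=0xc1 x1=0x75 x2=0x8d x3=0xb4 x4=0x29  N=0 Z=0
after  6: x0=0xc1 x1=0x75 x2=0x8d x3=0xb4 x4=0x9d  N=1 Z=0
after  7: x0=0xc1 x1=0x75 x2=0x8d x3=0xb4 x4=0x34  N=0 Z=0
after  8: x0=0xc1 x1=0x75 x2=0x8d x3=0xa7 x4=0x34  N=1 Z=0
-- IRQ taken; context saved, return-PC = 9 --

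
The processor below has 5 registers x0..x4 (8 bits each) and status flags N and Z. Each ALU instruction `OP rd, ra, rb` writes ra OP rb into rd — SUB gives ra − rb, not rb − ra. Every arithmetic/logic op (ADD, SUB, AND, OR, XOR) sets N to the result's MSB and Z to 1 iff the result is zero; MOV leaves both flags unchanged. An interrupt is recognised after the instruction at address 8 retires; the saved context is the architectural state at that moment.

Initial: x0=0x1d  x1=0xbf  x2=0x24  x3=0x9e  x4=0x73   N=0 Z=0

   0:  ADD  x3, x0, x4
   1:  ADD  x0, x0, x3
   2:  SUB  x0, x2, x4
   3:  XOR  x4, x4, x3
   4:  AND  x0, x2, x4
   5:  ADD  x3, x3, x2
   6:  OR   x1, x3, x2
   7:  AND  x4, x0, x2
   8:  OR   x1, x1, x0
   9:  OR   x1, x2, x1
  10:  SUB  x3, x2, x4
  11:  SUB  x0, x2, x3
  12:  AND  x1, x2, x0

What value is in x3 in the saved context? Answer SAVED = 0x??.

SAVED = 0xb4

after  0: x0=0x1d x1=0xbf x2=0x24 x3=0x90 x4=0x73  N=1 Z=0
after  1: x0=0xad x1=0xbf x2=0x24 x3=0x90 x4=0x73  N=1 Z=0
after  2: x0=0xb1 x1=0xbf x2=0x24 x3=0x90 x4=0x73  N=1 Z=0
after  3: x0=0xb1 x1=0xbf x2=0x24 x3=0x90 x4=0xe3  N=1 Z=0
after  4: x0=0x20 x1=0xbf x2=0x24 x3=0x90 x4=0xe3  N=0 Z=0
after  5: x0=0x20 x1=0xbf x2=0x24 x3=0xb4 x4=0xe3  N=1 Z=0
after  6: x0=0x20 x1=0xb4 x2=0x24 x3=0xb4 x4=0xe3  N=1 Z=0
after  7: x0=0x20 x1=0xb4 x2=0x24 x3=0xb4 x4=0x20  N=0 Z=0
after  8: x0=0x20 x1=0xb4 x2=0x24 x3=0xb4 x4=0x20  N=1 Z=0
-- IRQ taken; context saved, return-PC = 9 --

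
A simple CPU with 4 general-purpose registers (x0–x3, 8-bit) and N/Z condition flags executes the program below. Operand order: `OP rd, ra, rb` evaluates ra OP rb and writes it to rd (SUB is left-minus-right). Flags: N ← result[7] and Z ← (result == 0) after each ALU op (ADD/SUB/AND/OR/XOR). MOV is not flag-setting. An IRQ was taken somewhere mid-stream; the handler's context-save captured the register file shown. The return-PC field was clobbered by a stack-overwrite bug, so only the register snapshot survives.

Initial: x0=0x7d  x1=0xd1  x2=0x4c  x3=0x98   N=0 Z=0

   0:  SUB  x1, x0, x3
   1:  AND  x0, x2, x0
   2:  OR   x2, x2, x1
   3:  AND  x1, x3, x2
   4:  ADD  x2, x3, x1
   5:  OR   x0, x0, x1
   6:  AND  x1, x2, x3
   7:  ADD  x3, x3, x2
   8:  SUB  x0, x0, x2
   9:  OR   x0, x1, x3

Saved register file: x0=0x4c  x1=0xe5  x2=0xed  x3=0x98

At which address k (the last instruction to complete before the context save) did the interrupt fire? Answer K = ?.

after  0: x0=0x7d x1=0xe5 x2=0x4c x3=0x98  N=1 Z=0
after  1: x0=0x4c x1=0xe5 x2=0x4c x3=0x98  N=0 Z=0
after  2: x0=0x4c x1=0xe5 x2=0xed x3=0x98  N=1 Z=0
-- IRQ taken; context saved, return-PC = 3 --

K = 2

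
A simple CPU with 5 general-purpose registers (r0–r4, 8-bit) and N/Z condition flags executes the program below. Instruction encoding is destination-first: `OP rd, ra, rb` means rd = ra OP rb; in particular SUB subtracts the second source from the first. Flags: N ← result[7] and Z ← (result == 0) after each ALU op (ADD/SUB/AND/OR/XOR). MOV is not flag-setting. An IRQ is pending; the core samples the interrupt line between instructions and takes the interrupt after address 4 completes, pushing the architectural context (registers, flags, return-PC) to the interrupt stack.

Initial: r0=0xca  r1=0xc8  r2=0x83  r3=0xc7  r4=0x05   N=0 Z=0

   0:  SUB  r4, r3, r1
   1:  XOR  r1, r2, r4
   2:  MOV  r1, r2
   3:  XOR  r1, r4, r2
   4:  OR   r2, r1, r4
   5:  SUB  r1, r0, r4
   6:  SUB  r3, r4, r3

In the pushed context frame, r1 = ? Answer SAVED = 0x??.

SAVED = 0x7c

after  0: r0=0xca r1=0xc8 r2=0x83 r3=0xc7 r4=0xff  N=1 Z=0
after  1: r0=0xca r1=0x7c r2=0x83 r3=0xc7 r4=0xff  N=0 Z=0
after  2: r0=0xca r1=0x83 r2=0x83 r3=0xc7 r4=0xff  N=0 Z=0
after  3: r0=0xca r1=0x7c r2=0x83 r3=0xc7 r4=0xff  N=0 Z=0
after  4: r0=0xca r1=0x7c r2=0xff r3=0xc7 r4=0xff  N=1 Z=0
-- IRQ taken; context saved, return-PC = 5 --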